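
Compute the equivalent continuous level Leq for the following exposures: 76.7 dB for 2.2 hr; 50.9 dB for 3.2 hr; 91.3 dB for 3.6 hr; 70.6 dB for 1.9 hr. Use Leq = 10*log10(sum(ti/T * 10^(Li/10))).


T_total = 2.2 + 3.2 + 3.6 + 1.9 = 10.9 hr
(2.2/10.9) * 10^(76.7/10) = 9.44053e+06
(3.2/10.9) * 10^(50.9/10) = 36118
(3.6/10.9) * 10^(91.3/10) = 4.45529e+08
(1.9/10.9) * 10^(70.6/10) = 2.00137e+06
Sum = 9.44053e+06 + 36118 + 4.45529e+08 + 2.00137e+06 = 4.57007e+08
Leq = 10*log10(4.57007e+08) = 86.599 dB


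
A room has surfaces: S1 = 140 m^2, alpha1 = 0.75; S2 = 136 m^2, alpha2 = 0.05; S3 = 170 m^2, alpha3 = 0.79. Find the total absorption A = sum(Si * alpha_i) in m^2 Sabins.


140 * 0.75 = 105
136 * 0.05 = 6.8
170 * 0.79 = 134.3
A_total = 105 + 6.8 + 134.3 = 246.1 m^2


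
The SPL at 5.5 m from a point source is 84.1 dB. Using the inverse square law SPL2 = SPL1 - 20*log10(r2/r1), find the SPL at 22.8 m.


r2/r1 = 22.8/5.5 = 4.14545
Correction = 20*log10(4.14545) = 12.3514 dB
SPL2 = 84.1 - 12.3514 = 71.749 dB


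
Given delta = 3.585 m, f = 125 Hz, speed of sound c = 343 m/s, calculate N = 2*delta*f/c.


N = 2*delta*f/c = 2*delta/lambda, where lambda = c/f
lambda = 343 / 125 = 2.744 m
N = 2 * 3.585 / 2.744 = 2.613


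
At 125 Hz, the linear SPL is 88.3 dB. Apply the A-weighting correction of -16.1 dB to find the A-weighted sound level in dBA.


A-weighting table: 125 Hz -> -16.1 dB correction
SPL_A = SPL + correction = 88.3 + (-16.1) = 72.2 dBA


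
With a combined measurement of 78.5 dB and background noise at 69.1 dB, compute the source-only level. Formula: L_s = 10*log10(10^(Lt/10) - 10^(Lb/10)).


10^(78.5/10) = 7.07946e+07
10^(69.1/10) = 8.12831e+06
Difference = 7.07946e+07 - 8.12831e+06 = 6.26663e+07
L_source = 10*log10(6.26663e+07) = 77.97 dB


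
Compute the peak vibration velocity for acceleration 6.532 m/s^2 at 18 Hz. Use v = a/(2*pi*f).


omega = 2*pi*f = 2*pi*18 = 113.097 rad/s
v = a / omega = 6.532 / 113.097 = 0.057756 m/s


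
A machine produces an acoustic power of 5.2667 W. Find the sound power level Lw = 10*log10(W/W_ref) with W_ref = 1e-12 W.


W / W_ref = 5.2667 / 1e-12 = 5.2667e+12
Lw = 10 * log10(5.2667e+12) = 127.22 dB


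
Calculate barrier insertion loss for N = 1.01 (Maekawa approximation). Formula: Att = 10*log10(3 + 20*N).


3 + 20*N = 3 + 20*1.01 = 23.2
Att = 10*log10(23.2) = 13.655 dB


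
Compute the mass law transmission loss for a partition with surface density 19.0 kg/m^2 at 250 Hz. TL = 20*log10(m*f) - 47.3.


m * f = 19.0 * 250 = 4750
20*log10(4750) = 73.5339 dB
TL = 73.5339 - 47.3 = 26.234 dB


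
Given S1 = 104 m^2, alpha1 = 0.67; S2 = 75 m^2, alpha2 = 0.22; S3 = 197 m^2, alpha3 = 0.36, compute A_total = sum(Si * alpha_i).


104 * 0.67 = 69.68
75 * 0.22 = 16.5
197 * 0.36 = 70.92
A_total = 69.68 + 16.5 + 70.92 = 157.1 m^2


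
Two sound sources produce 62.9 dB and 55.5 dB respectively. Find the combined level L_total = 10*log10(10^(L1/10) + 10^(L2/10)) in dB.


10^(62.9/10) = 1.94984e+06
10^(55.5/10) = 354813
Sum = 1.94984e+06 + 354813 = 2.30465e+06
L_total = 10*log10(2.30465e+06) = 63.626 dB


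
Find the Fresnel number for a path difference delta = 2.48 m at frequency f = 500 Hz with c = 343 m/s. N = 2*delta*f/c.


N = 2*delta*f/c = 2*delta/lambda, where lambda = c/f
lambda = 343 / 500 = 0.686 m
N = 2 * 2.48 / 0.686 = 7.2303


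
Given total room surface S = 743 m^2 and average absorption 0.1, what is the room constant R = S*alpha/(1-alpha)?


R = 743 * 0.1 / (1 - 0.1) = 82.556 m^2


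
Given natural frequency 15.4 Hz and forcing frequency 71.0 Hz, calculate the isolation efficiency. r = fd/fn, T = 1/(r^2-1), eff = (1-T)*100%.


r = 71.0 / 15.4 = 4.61039
r^2 - 1 = 4.61039^2 - 1 = 20.2557
T = 1/20.2557 = 0.0493688
Efficiency = (1 - 0.0493688)*100 = 95.063 %


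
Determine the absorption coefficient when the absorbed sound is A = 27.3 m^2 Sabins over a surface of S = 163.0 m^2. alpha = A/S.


Absorption coefficient = absorbed power / incident power
alpha = A / S = 27.3 / 163.0 = 0.16748


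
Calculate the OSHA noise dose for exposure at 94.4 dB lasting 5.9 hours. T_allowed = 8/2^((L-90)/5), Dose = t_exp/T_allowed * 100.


T_allowed = 8 / 2^((94.4 - 90)/5) = 4.34694 hr
Dose = 5.9 / 4.34694 * 100 = 135.73 %


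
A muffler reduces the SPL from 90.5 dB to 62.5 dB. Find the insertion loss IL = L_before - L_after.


Insertion loss = SPL without muffler - SPL with muffler
IL = 90.5 - 62.5 = 28 dB


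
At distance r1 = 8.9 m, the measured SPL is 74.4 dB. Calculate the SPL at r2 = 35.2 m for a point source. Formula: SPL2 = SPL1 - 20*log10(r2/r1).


r2/r1 = 35.2/8.9 = 3.95506
Correction = 20*log10(3.95506) = 11.9431 dB
SPL2 = 74.4 - 11.9431 = 62.457 dB


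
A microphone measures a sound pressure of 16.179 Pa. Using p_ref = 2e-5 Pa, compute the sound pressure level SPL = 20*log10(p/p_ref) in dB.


p / p_ref = 16.179 / 2e-5 = 808950
SPL = 20 * log10(808950) = 118.16 dB


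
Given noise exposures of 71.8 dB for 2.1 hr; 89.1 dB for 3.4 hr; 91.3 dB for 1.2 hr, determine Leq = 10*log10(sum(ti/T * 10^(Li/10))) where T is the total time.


T_total = 2.1 + 3.4 + 1.2 = 6.7 hr
(2.1/6.7) * 10^(71.8/10) = 4.744e+06
(3.4/6.7) * 10^(89.1/10) = 4.12481e+08
(1.2/6.7) * 10^(91.3/10) = 2.41605e+08
Sum = 4.744e+06 + 4.12481e+08 + 2.41605e+08 = 6.5883e+08
Leq = 10*log10(6.5883e+08) = 88.188 dB


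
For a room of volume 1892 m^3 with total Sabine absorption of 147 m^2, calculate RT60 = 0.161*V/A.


RT60 = 0.161 * 1892 / 147 = 2.0722 s


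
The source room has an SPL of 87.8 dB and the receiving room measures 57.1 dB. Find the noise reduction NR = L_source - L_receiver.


NR = L_source - L_receiver (difference between source and receiving room levels)
NR = 87.8 - 57.1 = 30.7 dB


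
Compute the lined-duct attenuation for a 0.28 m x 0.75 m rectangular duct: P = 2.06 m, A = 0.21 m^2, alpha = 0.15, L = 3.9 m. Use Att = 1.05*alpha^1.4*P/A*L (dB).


alpha^1.4 = 0.15^1.4 = 0.0702308
Attenuation rate = 1.05 * alpha^1.4 * P / A
= 1.05 * 0.0702308 * 2.06 / 0.21 = 0.723377 dB/m
Total Att = 0.723377 * 3.9 = 2.8212 dB


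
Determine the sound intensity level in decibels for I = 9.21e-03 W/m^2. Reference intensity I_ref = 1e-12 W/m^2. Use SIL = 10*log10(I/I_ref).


I / I_ref = 9.21e-03 / 1e-12 = 9.21e+09
SIL = 10 * log10(9.21e+09) = 99.643 dB


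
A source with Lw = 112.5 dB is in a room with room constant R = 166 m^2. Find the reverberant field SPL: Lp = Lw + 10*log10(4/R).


4/R = 4/166 = 0.0240964
Lp = 112.5 + 10*log10(0.0240964) = 96.32 dB


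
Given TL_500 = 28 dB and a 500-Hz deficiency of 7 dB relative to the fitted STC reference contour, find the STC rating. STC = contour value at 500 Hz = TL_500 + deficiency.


By ASTM E413, STC = value of the fitted reference contour at 500 Hz.
Contour value at 500 Hz = TL_500 + deficiency = 28 + 7 = 35
STC = 35


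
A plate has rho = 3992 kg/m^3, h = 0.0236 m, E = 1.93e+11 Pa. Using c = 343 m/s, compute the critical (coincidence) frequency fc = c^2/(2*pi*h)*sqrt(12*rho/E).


12*rho/E = 12*3992/1.93e+11 = 2.48207e-07
sqrt(12*rho/E) = sqrt(2.48207e-07) = 0.000498204
c^2/(2*pi*h) = 343^2/(2*pi*0.0236) = 793408
fc = 793408 * 0.000498204 = 395.28 Hz


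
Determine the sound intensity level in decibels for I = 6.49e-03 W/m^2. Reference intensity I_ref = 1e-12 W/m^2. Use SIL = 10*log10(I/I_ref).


I / I_ref = 6.49e-03 / 1e-12 = 6.49e+09
SIL = 10 * log10(6.49e+09) = 98.122 dB


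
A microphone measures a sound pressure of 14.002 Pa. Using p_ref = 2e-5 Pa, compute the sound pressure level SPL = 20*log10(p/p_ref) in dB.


p / p_ref = 14.002 / 2e-5 = 700100
SPL = 20 * log10(700100) = 116.9 dB


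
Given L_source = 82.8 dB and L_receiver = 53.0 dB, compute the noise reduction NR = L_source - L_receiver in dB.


NR = L_source - L_receiver (difference between source and receiving room levels)
NR = 82.8 - 53.0 = 29.8 dB


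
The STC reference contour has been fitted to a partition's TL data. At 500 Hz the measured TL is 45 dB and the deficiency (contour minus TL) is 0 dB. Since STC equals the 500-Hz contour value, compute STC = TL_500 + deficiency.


By ASTM E413, STC = value of the fitted reference contour at 500 Hz.
Contour value at 500 Hz = TL_500 + deficiency = 45 + 0 = 45
STC = 45


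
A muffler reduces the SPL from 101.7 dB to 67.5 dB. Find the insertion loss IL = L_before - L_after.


Insertion loss = SPL without muffler - SPL with muffler
IL = 101.7 - 67.5 = 34.2 dB


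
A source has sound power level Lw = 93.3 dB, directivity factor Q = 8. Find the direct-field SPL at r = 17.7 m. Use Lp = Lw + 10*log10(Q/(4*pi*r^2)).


4*pi*r^2 = 4*pi*17.7^2 = 3936.92 m^2
Q / (4*pi*r^2) = 8 / 3936.92 = 0.00203205
Lp = 93.3 + 10*log10(0.00203205) = 66.379 dB


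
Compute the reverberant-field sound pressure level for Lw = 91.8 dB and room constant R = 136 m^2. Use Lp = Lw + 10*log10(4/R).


4/R = 4/136 = 0.0294118
Lp = 91.8 + 10*log10(0.0294118) = 76.485 dB


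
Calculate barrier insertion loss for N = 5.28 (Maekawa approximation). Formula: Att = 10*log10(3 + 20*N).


3 + 20*N = 3 + 20*5.28 = 108.6
Att = 10*log10(108.6) = 20.358 dB


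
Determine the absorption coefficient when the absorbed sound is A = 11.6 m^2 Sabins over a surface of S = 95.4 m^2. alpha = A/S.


Absorption coefficient = absorbed power / incident power
alpha = A / S = 11.6 / 95.4 = 0.12159


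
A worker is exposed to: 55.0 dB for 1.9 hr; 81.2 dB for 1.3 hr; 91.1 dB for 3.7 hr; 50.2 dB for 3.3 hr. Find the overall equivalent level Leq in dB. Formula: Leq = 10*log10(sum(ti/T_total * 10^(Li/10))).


T_total = 1.9 + 1.3 + 3.7 + 3.3 = 10.2 hr
(1.9/10.2) * 10^(55.0/10) = 58905.2
(1.3/10.2) * 10^(81.2/10) = 1.68013e+07
(3.7/10.2) * 10^(91.1/10) = 4.67306e+08
(3.3/10.2) * 10^(50.2/10) = 33877.7
Sum = 58905.2 + 1.68013e+07 + 4.67306e+08 + 33877.7 = 4.842e+08
Leq = 10*log10(4.842e+08) = 86.85 dB


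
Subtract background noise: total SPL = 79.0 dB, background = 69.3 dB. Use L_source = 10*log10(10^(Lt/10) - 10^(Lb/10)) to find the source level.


10^(79.0/10) = 7.94328e+07
10^(69.3/10) = 8.51138e+06
Difference = 7.94328e+07 - 8.51138e+06 = 7.09214e+07
L_source = 10*log10(7.09214e+07) = 78.508 dB


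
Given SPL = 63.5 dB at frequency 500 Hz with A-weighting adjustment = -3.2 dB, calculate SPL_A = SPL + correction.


A-weighting table: 500 Hz -> -3.2 dB correction
SPL_A = SPL + correction = 63.5 + (-3.2) = 60.3 dBA


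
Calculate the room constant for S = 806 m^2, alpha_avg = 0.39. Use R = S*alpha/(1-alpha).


R = 806 * 0.39 / (1 - 0.39) = 515.31 m^2


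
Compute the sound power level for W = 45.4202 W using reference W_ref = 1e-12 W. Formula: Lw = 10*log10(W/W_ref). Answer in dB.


W / W_ref = 45.4202 / 1e-12 = 4.54202e+13
Lw = 10 * log10(4.54202e+13) = 136.57 dB


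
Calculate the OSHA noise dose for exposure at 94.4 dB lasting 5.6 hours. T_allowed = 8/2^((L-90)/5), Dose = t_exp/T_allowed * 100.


T_allowed = 8 / 2^((94.4 - 90)/5) = 4.34694 hr
Dose = 5.6 / 4.34694 * 100 = 128.83 %


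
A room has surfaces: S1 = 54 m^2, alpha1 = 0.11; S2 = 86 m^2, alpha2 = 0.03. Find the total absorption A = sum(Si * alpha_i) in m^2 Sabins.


54 * 0.11 = 5.94
86 * 0.03 = 2.58
A_total = 5.94 + 2.58 = 8.52 m^2


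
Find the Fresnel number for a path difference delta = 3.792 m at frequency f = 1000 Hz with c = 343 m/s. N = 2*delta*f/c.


N = 2*delta*f/c = 2*delta/lambda, where lambda = c/f
lambda = 343 / 1000 = 0.343 m
N = 2 * 3.792 / 0.343 = 22.111


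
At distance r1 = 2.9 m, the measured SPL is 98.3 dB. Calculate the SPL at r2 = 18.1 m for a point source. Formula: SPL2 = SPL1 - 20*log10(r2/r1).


r2/r1 = 18.1/2.9 = 6.24138
Correction = 20*log10(6.24138) = 15.9056 dB
SPL2 = 98.3 - 15.9056 = 82.394 dB


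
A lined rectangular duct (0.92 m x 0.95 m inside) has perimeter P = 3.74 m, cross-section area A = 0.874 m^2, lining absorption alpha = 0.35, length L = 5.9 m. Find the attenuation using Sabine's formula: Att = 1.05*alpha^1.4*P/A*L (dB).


alpha^1.4 = 0.35^1.4 = 0.229983
Attenuation rate = 1.05 * alpha^1.4 * P / A
= 1.05 * 0.229983 * 3.74 / 0.874 = 1.03334 dB/m
Total Att = 1.03334 * 5.9 = 6.0967 dB


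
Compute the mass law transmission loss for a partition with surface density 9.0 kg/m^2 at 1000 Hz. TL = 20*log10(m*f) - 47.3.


m * f = 9.0 * 1000 = 9000
20*log10(9000) = 79.0849 dB
TL = 79.0849 - 47.3 = 31.785 dB


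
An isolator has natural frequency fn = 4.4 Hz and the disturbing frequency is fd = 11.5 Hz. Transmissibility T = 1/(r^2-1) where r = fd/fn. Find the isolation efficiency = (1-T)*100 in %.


r = 11.5 / 4.4 = 2.61364
r^2 - 1 = 2.61364^2 - 1 = 5.83111
T = 1/5.83111 = 0.171494
Efficiency = (1 - 0.171494)*100 = 82.851 %


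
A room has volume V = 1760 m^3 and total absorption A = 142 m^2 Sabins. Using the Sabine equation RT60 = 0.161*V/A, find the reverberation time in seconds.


RT60 = 0.161 * 1760 / 142 = 1.9955 s


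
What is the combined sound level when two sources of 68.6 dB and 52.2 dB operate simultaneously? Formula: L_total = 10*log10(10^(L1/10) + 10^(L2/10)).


10^(68.6/10) = 7.24436e+06
10^(52.2/10) = 165959
Sum = 7.24436e+06 + 165959 = 7.41032e+06
L_total = 10*log10(7.41032e+06) = 68.698 dB


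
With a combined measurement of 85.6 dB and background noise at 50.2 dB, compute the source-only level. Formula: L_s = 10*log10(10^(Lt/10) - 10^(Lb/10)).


10^(85.6/10) = 3.63078e+08
10^(50.2/10) = 104713
Difference = 3.63078e+08 - 104713 = 3.62973e+08
L_source = 10*log10(3.62973e+08) = 85.599 dB


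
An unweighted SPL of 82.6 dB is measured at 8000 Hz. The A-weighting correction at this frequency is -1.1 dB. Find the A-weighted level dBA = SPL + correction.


A-weighting table: 8000 Hz -> -1.1 dB correction
SPL_A = SPL + correction = 82.6 + (-1.1) = 81.5 dBA


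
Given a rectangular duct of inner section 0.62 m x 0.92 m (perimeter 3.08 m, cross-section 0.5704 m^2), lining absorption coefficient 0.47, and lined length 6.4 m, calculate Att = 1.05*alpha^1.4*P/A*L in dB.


alpha^1.4 = 0.47^1.4 = 0.347486
Attenuation rate = 1.05 * alpha^1.4 * P / A
= 1.05 * 0.347486 * 3.08 / 0.5704 = 1.97014 dB/m
Total Att = 1.97014 * 6.4 = 12.609 dB


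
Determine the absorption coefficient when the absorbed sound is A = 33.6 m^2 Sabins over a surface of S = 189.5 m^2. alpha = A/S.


Absorption coefficient = absorbed power / incident power
alpha = A / S = 33.6 / 189.5 = 0.17731


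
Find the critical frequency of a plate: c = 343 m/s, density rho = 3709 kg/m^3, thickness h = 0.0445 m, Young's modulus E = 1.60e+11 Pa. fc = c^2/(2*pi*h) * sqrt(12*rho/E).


12*rho/E = 12*3709/1.60e+11 = 2.78175e-07
sqrt(12*rho/E) = sqrt(2.78175e-07) = 0.000527423
c^2/(2*pi*h) = 343^2/(2*pi*0.0445) = 420773
fc = 420773 * 0.000527423 = 221.93 Hz


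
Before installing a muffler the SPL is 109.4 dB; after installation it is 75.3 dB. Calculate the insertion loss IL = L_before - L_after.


Insertion loss = SPL without muffler - SPL with muffler
IL = 109.4 - 75.3 = 34.1 dB


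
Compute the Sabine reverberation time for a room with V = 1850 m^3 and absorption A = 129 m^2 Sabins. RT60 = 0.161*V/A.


RT60 = 0.161 * 1850 / 129 = 2.3089 s


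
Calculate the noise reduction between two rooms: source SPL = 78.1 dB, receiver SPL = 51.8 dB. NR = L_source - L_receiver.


NR = L_source - L_receiver (difference between source and receiving room levels)
NR = 78.1 - 51.8 = 26.3 dB


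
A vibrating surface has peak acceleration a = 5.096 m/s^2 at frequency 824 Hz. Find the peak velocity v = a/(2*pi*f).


omega = 2*pi*f = 2*pi*824 = 5177.34 rad/s
v = a / omega = 5.096 / 5177.34 = 0.00098429 m/s


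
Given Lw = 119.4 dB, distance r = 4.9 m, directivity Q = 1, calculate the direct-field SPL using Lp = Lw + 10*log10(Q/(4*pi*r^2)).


4*pi*r^2 = 4*pi*4.9^2 = 301.719 m^2
Q / (4*pi*r^2) = 1 / 301.719 = 0.00331434
Lp = 119.4 + 10*log10(0.00331434) = 94.604 dB


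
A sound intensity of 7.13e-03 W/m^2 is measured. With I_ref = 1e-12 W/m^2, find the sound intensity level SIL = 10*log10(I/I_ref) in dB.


I / I_ref = 7.13e-03 / 1e-12 = 7.13e+09
SIL = 10 * log10(7.13e+09) = 98.531 dB


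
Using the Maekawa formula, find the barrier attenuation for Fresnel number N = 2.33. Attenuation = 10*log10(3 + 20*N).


3 + 20*N = 3 + 20*2.33 = 49.6
Att = 10*log10(49.6) = 16.955 dB


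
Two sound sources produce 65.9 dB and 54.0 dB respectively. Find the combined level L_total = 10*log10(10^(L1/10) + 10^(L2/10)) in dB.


10^(65.9/10) = 3.89045e+06
10^(54.0/10) = 251189
Sum = 3.89045e+06 + 251189 = 4.14164e+06
L_total = 10*log10(4.14164e+06) = 66.172 dB


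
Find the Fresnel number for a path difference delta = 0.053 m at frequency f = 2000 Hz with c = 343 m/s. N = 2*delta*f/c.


N = 2*delta*f/c = 2*delta/lambda, where lambda = c/f
lambda = 343 / 2000 = 0.1715 m
N = 2 * 0.053 / 0.1715 = 0.61808


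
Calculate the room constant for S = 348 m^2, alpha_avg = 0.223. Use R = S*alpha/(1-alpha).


R = 348 * 0.223 / (1 - 0.223) = 99.876 m^2


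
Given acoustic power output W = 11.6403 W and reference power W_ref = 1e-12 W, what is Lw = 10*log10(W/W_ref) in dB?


W / W_ref = 11.6403 / 1e-12 = 1.16403e+13
Lw = 10 * log10(1.16403e+13) = 130.66 dB


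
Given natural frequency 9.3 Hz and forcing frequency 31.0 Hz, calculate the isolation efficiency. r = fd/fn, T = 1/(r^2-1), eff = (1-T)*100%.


r = 31.0 / 9.3 = 3.33333
r^2 - 1 = 3.33333^2 - 1 = 10.1111
T = 1/10.1111 = 0.0989012
Efficiency = (1 - 0.0989012)*100 = 90.11 %


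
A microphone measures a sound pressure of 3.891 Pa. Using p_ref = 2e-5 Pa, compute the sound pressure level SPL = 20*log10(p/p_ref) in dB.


p / p_ref = 3.891 / 2e-5 = 194550
SPL = 20 * log10(194550) = 105.78 dB


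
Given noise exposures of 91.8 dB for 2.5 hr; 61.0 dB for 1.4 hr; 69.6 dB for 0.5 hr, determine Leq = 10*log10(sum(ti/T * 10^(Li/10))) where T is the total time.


T_total = 2.5 + 1.4 + 0.5 = 4.4 hr
(2.5/4.4) * 10^(91.8/10) = 8.59978e+08
(1.4/4.4) * 10^(61.0/10) = 400567
(0.5/4.4) * 10^(69.6/10) = 1.03638e+06
Sum = 8.59978e+08 + 400567 + 1.03638e+06 = 8.61415e+08
Leq = 10*log10(8.61415e+08) = 89.352 dB


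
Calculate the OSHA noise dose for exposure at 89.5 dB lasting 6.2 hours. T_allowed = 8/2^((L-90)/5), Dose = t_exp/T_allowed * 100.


T_allowed = 8 / 2^((89.5 - 90)/5) = 8.57419 hr
Dose = 6.2 / 8.57419 * 100 = 72.31 %


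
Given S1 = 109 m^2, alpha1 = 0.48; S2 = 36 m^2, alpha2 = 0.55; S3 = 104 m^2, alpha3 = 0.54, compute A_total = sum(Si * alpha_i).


109 * 0.48 = 52.32
36 * 0.55 = 19.8
104 * 0.54 = 56.16
A_total = 52.32 + 19.8 + 56.16 = 128.28 m^2


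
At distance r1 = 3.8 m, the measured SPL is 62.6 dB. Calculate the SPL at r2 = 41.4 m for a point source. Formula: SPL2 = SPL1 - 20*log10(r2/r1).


r2/r1 = 41.4/3.8 = 10.8947
Correction = 20*log10(10.8947) = 20.7443 dB
SPL2 = 62.6 - 20.7443 = 41.856 dB


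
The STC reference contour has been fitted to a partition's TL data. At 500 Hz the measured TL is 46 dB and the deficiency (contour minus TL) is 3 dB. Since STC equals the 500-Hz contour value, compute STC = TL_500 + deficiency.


By ASTM E413, STC = value of the fitted reference contour at 500 Hz.
Contour value at 500 Hz = TL_500 + deficiency = 46 + 3 = 49
STC = 49


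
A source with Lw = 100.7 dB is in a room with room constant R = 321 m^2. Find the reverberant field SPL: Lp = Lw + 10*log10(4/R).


4/R = 4/321 = 0.0124611
Lp = 100.7 + 10*log10(0.0124611) = 81.656 dB


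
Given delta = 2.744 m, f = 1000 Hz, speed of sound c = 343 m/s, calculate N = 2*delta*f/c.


N = 2*delta*f/c = 2*delta/lambda, where lambda = c/f
lambda = 343 / 1000 = 0.343 m
N = 2 * 2.744 / 0.343 = 16


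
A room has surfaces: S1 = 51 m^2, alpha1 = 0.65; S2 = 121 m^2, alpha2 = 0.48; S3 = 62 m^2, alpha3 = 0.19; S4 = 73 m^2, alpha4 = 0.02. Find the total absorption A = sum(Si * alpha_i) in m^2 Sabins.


51 * 0.65 = 33.15
121 * 0.48 = 58.08
62 * 0.19 = 11.78
73 * 0.02 = 1.46
A_total = 33.15 + 58.08 + 11.78 + 1.46 = 104.47 m^2


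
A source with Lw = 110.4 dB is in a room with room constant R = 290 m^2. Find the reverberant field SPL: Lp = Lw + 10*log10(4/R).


4/R = 4/290 = 0.0137931
Lp = 110.4 + 10*log10(0.0137931) = 91.797 dB


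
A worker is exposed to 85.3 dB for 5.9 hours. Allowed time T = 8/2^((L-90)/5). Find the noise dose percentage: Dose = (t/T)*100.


T_allowed = 8 / 2^((85.3 - 90)/5) = 15.3482 hr
Dose = 5.9 / 15.3482 * 100 = 38.441 %


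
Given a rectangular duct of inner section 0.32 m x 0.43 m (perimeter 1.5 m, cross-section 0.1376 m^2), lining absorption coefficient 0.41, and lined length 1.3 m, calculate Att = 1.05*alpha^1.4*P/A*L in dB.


alpha^1.4 = 0.41^1.4 = 0.28701
Attenuation rate = 1.05 * alpha^1.4 * P / A
= 1.05 * 0.28701 * 1.5 / 0.1376 = 3.28518 dB/m
Total Att = 3.28518 * 1.3 = 4.2707 dB


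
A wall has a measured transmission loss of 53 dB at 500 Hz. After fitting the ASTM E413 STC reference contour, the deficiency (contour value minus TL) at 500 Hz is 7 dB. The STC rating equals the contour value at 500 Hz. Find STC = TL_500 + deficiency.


By ASTM E413, STC = value of the fitted reference contour at 500 Hz.
Contour value at 500 Hz = TL_500 + deficiency = 53 + 7 = 60
STC = 60


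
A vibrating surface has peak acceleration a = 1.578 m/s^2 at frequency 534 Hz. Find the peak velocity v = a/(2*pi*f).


omega = 2*pi*f = 2*pi*534 = 3355.22 rad/s
v = a / omega = 1.578 / 3355.22 = 0.00047031 m/s


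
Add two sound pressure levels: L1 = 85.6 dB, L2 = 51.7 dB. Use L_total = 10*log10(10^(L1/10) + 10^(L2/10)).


10^(85.6/10) = 3.63078e+08
10^(51.7/10) = 147911
Sum = 3.63078e+08 + 147911 = 3.63226e+08
L_total = 10*log10(3.63226e+08) = 85.602 dB


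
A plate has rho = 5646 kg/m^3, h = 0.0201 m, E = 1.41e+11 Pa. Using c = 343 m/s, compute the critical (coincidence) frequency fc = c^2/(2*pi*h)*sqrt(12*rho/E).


12*rho/E = 12*5646/1.41e+11 = 4.80511e-07
sqrt(12*rho/E) = sqrt(4.80511e-07) = 0.000693189
c^2/(2*pi*h) = 343^2/(2*pi*0.0201) = 931563
fc = 931563 * 0.000693189 = 645.75 Hz


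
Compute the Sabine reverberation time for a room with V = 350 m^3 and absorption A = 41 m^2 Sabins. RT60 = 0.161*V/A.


RT60 = 0.161 * 350 / 41 = 1.3744 s


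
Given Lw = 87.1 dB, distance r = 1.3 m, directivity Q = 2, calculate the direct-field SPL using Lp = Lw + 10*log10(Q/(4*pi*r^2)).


4*pi*r^2 = 4*pi*1.3^2 = 21.2372 m^2
Q / (4*pi*r^2) = 2 / 21.2372 = 0.0941744
Lp = 87.1 + 10*log10(0.0941744) = 76.839 dB


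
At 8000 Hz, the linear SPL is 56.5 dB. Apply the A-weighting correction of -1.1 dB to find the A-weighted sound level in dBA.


A-weighting table: 8000 Hz -> -1.1 dB correction
SPL_A = SPL + correction = 56.5 + (-1.1) = 55.4 dBA


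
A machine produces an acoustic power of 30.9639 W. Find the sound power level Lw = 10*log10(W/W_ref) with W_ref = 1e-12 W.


W / W_ref = 30.9639 / 1e-12 = 3.09639e+13
Lw = 10 * log10(3.09639e+13) = 134.91 dB


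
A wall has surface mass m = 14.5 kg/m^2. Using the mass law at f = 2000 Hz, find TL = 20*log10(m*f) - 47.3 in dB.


m * f = 14.5 * 2000 = 29000
20*log10(29000) = 89.248 dB
TL = 89.248 - 47.3 = 41.948 dB


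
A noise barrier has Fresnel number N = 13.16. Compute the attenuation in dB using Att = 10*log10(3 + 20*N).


3 + 20*N = 3 + 20*13.16 = 266.2
Att = 10*log10(266.2) = 24.252 dB


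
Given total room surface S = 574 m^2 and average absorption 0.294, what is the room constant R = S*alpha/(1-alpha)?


R = 574 * 0.294 / (1 - 0.294) = 239.03 m^2


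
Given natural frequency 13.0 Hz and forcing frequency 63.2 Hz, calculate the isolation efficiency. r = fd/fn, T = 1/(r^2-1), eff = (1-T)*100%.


r = 63.2 / 13.0 = 4.86154
r^2 - 1 = 4.86154^2 - 1 = 22.6346
T = 1/22.6346 = 0.0441801
Efficiency = (1 - 0.0441801)*100 = 95.582 %


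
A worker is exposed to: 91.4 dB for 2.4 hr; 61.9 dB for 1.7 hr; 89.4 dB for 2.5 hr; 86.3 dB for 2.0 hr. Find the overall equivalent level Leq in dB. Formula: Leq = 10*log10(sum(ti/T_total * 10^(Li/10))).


T_total = 2.4 + 1.7 + 2.5 + 2.0 = 8.6 hr
(2.4/8.6) * 10^(91.4/10) = 3.85224e+08
(1.7/8.6) * 10^(61.9/10) = 306161
(2.5/8.6) * 10^(89.4/10) = 2.53187e+08
(2.0/8.6) * 10^(86.3/10) = 9.92045e+07
Sum = 3.85224e+08 + 306161 + 2.53187e+08 + 9.92045e+07 = 7.37922e+08
Leq = 10*log10(7.37922e+08) = 88.68 dB


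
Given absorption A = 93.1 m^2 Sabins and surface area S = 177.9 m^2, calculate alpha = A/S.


Absorption coefficient = absorbed power / incident power
alpha = A / S = 93.1 / 177.9 = 0.52333


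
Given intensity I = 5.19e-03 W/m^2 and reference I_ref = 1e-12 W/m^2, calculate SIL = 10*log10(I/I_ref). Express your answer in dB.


I / I_ref = 5.19e-03 / 1e-12 = 5.19e+09
SIL = 10 * log10(5.19e+09) = 97.152 dB


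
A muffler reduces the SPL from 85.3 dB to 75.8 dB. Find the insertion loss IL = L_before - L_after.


Insertion loss = SPL without muffler - SPL with muffler
IL = 85.3 - 75.8 = 9.5 dB


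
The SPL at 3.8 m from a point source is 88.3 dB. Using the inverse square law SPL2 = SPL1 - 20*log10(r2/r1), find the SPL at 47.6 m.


r2/r1 = 47.6/3.8 = 12.5263
Correction = 20*log10(12.5263) = 21.9565 dB
SPL2 = 88.3 - 21.9565 = 66.344 dB


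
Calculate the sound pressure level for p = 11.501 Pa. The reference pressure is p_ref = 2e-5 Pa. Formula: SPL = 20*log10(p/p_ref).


p / p_ref = 11.501 / 2e-5 = 575050
SPL = 20 * log10(575050) = 115.19 dB


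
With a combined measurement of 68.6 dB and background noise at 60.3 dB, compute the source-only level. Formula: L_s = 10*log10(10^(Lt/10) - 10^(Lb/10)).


10^(68.6/10) = 7.24436e+06
10^(60.3/10) = 1.07152e+06
Difference = 7.24436e+06 - 1.07152e+06 = 6.17284e+06
L_source = 10*log10(6.17284e+06) = 67.905 dB


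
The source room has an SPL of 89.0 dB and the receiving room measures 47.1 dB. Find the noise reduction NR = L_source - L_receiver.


NR = L_source - L_receiver (difference between source and receiving room levels)
NR = 89.0 - 47.1 = 41.9 dB


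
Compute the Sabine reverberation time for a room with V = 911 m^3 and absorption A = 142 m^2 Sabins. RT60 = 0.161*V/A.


RT60 = 0.161 * 911 / 142 = 1.0329 s


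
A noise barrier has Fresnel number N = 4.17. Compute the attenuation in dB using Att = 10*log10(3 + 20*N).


3 + 20*N = 3 + 20*4.17 = 86.4
Att = 10*log10(86.4) = 19.365 dB


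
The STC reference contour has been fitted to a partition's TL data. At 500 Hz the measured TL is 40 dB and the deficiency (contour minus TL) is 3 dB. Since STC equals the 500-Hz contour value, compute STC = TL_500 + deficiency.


By ASTM E413, STC = value of the fitted reference contour at 500 Hz.
Contour value at 500 Hz = TL_500 + deficiency = 40 + 3 = 43
STC = 43


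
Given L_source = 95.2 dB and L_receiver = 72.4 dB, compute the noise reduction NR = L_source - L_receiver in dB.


NR = L_source - L_receiver (difference between source and receiving room levels)
NR = 95.2 - 72.4 = 22.8 dB


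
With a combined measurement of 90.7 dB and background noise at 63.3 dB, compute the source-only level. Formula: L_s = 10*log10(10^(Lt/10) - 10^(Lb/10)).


10^(90.7/10) = 1.1749e+09
10^(63.3/10) = 2.13796e+06
Difference = 1.1749e+09 - 2.13796e+06 = 1.17276e+09
L_source = 10*log10(1.17276e+09) = 90.692 dB


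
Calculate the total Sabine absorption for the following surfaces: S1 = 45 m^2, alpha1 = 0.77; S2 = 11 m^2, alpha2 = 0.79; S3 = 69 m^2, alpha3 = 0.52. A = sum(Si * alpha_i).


45 * 0.77 = 34.65
11 * 0.79 = 8.69
69 * 0.52 = 35.88
A_total = 34.65 + 8.69 + 35.88 = 79.22 m^2


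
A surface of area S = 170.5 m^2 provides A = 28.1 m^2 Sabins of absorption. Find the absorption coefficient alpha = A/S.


Absorption coefficient = absorbed power / incident power
alpha = A / S = 28.1 / 170.5 = 0.16481


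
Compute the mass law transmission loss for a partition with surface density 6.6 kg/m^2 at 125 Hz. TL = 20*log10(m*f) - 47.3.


m * f = 6.6 * 125 = 825
20*log10(825) = 58.3291 dB
TL = 58.3291 - 47.3 = 11.029 dB


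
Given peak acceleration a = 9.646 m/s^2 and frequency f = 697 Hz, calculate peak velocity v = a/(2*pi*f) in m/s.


omega = 2*pi*f = 2*pi*697 = 4379.38 rad/s
v = a / omega = 9.646 / 4379.38 = 0.0022026 m/s


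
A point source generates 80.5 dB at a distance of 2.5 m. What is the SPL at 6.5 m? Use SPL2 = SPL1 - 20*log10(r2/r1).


r2/r1 = 6.5/2.5 = 2.6
Correction = 20*log10(2.6) = 8.29947 dB
SPL2 = 80.5 - 8.29947 = 72.201 dB


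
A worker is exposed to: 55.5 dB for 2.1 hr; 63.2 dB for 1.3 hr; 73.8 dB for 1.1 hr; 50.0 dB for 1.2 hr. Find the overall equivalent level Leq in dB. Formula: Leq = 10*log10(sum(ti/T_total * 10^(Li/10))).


T_total = 2.1 + 1.3 + 1.1 + 1.2 = 5.7 hr
(2.1/5.7) * 10^(55.5/10) = 130721
(1.3/5.7) * 10^(63.2/10) = 476506
(1.1/5.7) * 10^(73.8/10) = 4.62933e+06
(1.2/5.7) * 10^(50.0/10) = 21052.6
Sum = 130721 + 476506 + 4.62933e+06 + 21052.6 = 5.25761e+06
Leq = 10*log10(5.25761e+06) = 67.208 dB


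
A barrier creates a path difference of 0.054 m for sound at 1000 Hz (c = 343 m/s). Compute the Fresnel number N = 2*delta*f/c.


N = 2*delta*f/c = 2*delta/lambda, where lambda = c/f
lambda = 343 / 1000 = 0.343 m
N = 2 * 0.054 / 0.343 = 0.31487


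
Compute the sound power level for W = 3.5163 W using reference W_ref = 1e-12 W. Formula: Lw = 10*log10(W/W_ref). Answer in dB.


W / W_ref = 3.5163 / 1e-12 = 3.5163e+12
Lw = 10 * log10(3.5163e+12) = 125.46 dB


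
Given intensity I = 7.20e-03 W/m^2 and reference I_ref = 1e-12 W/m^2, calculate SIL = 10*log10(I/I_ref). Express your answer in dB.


I / I_ref = 7.20e-03 / 1e-12 = 7.2e+09
SIL = 10 * log10(7.2e+09) = 98.573 dB


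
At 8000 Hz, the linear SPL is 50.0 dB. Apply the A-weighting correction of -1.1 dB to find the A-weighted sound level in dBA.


A-weighting table: 8000 Hz -> -1.1 dB correction
SPL_A = SPL + correction = 50.0 + (-1.1) = 48.9 dBA


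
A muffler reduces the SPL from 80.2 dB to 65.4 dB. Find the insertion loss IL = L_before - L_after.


Insertion loss = SPL without muffler - SPL with muffler
IL = 80.2 - 65.4 = 14.8 dB


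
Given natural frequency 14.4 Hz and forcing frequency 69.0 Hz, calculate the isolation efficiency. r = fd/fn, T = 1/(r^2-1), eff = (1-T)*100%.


r = 69.0 / 14.4 = 4.79167
r^2 - 1 = 4.79167^2 - 1 = 21.9601
T = 1/21.9601 = 0.0455371
Efficiency = (1 - 0.0455371)*100 = 95.446 %


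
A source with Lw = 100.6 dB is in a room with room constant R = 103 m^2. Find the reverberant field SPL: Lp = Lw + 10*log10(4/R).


4/R = 4/103 = 0.038835
Lp = 100.6 + 10*log10(0.038835) = 86.492 dB


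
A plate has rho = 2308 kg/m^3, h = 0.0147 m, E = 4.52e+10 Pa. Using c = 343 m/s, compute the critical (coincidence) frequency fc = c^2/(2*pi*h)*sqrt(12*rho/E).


12*rho/E = 12*2308/4.52e+10 = 6.12743e-07
sqrt(12*rho/E) = sqrt(6.12743e-07) = 0.000782779
c^2/(2*pi*h) = 343^2/(2*pi*0.0147) = 1.27377e+06
fc = 1.27377e+06 * 0.000782779 = 997.08 Hz


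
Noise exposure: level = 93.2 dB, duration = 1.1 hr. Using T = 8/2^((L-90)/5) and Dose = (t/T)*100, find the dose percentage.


T_allowed = 8 / 2^((93.2 - 90)/5) = 5.1337 hr
Dose = 1.1 / 5.1337 * 100 = 21.427 %


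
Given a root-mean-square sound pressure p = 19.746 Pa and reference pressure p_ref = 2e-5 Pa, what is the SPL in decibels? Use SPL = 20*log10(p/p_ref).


p / p_ref = 19.746 / 2e-5 = 987300
SPL = 20 * log10(987300) = 119.89 dB


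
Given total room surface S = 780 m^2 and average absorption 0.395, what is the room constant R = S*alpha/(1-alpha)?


R = 780 * 0.395 / (1 - 0.395) = 509.26 m^2


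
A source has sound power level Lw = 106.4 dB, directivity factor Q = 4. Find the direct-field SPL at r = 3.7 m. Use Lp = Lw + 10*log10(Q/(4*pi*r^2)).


4*pi*r^2 = 4*pi*3.7^2 = 172.034 m^2
Q / (4*pi*r^2) = 4 / 172.034 = 0.0232512
Lp = 106.4 + 10*log10(0.0232512) = 90.064 dB


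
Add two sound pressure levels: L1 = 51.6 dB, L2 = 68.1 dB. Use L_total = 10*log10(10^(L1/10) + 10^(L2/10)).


10^(51.6/10) = 144544
10^(68.1/10) = 6.45654e+06
Sum = 144544 + 6.45654e+06 = 6.60108e+06
L_total = 10*log10(6.60108e+06) = 68.196 dB


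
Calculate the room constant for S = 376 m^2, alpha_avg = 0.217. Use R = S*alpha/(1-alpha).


R = 376 * 0.217 / (1 - 0.217) = 104.2 m^2


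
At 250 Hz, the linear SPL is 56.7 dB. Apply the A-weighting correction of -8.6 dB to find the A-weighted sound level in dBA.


A-weighting table: 250 Hz -> -8.6 dB correction
SPL_A = SPL + correction = 56.7 + (-8.6) = 48.1 dBA


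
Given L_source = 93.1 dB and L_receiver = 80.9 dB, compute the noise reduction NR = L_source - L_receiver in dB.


NR = L_source - L_receiver (difference between source and receiving room levels)
NR = 93.1 - 80.9 = 12.2 dB


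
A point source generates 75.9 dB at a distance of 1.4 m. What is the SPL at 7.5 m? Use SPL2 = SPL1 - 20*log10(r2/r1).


r2/r1 = 7.5/1.4 = 5.35714
Correction = 20*log10(5.35714) = 14.5787 dB
SPL2 = 75.9 - 14.5787 = 61.321 dB


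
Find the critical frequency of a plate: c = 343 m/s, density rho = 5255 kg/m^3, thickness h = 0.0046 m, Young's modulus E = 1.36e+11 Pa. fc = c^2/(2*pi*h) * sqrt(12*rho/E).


12*rho/E = 12*5255/1.36e+11 = 4.63676e-07
sqrt(12*rho/E) = sqrt(4.63676e-07) = 0.000680938
c^2/(2*pi*h) = 343^2/(2*pi*0.0046) = 4.07053e+06
fc = 4.07053e+06 * 0.000680938 = 2771.8 Hz


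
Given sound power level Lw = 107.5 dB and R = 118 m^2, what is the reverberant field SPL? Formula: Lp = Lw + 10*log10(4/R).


4/R = 4/118 = 0.0338983
Lp = 107.5 + 10*log10(0.0338983) = 92.802 dB


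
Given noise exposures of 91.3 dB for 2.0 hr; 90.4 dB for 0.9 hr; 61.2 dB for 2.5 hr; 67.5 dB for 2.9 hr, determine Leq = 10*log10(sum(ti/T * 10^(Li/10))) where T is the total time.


T_total = 2.0 + 0.9 + 2.5 + 2.9 = 8.3 hr
(2.0/8.3) * 10^(91.3/10) = 3.25051e+08
(0.9/8.3) * 10^(90.4/10) = 1.18895e+08
(2.5/8.3) * 10^(61.2/10) = 397065
(2.9/8.3) * 10^(67.5/10) = 1.96481e+06
Sum = 3.25051e+08 + 1.18895e+08 + 397065 + 1.96481e+06 = 4.46308e+08
Leq = 10*log10(4.46308e+08) = 86.496 dB


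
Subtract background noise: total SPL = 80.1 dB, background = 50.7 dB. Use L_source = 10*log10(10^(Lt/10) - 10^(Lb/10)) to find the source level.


10^(80.1/10) = 1.02329e+08
10^(50.7/10) = 117490
Difference = 1.02329e+08 - 117490 = 1.02212e+08
L_source = 10*log10(1.02212e+08) = 80.095 dB


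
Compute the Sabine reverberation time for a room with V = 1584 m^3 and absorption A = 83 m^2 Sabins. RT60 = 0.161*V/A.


RT60 = 0.161 * 1584 / 83 = 3.0726 s


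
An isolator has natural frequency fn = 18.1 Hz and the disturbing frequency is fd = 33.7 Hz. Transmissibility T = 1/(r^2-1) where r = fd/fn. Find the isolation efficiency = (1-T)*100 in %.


r = 33.7 / 18.1 = 1.86188
r^2 - 1 = 1.86188^2 - 1 = 2.4666
T = 1/2.4666 = 0.405416
Efficiency = (1 - 0.405416)*100 = 59.458 %


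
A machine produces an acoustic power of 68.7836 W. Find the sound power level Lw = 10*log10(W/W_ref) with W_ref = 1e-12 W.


W / W_ref = 68.7836 / 1e-12 = 6.87836e+13
Lw = 10 * log10(6.87836e+13) = 138.37 dB


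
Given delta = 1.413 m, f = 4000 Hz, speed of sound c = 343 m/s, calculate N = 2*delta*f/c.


N = 2*delta*f/c = 2*delta/lambda, where lambda = c/f
lambda = 343 / 4000 = 0.08575 m
N = 2 * 1.413 / 0.08575 = 32.956


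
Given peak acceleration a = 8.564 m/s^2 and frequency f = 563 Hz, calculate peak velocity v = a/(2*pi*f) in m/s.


omega = 2*pi*f = 2*pi*563 = 3537.43 rad/s
v = a / omega = 8.564 / 3537.43 = 0.002421 m/s


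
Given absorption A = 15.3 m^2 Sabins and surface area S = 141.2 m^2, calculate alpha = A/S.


Absorption coefficient = absorbed power / incident power
alpha = A / S = 15.3 / 141.2 = 0.10836


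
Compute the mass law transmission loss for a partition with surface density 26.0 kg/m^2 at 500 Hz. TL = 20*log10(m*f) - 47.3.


m * f = 26.0 * 500 = 13000
20*log10(13000) = 82.2789 dB
TL = 82.2789 - 47.3 = 34.979 dB


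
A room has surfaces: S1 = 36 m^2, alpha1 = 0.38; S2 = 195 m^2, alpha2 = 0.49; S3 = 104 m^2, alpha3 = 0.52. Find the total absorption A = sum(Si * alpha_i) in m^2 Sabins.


36 * 0.38 = 13.68
195 * 0.49 = 95.55
104 * 0.52 = 54.08
A_total = 13.68 + 95.55 + 54.08 = 163.31 m^2


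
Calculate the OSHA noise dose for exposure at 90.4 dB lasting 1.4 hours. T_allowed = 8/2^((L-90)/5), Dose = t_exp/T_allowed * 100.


T_allowed = 8 / 2^((90.4 - 90)/5) = 7.56846 hr
Dose = 1.4 / 7.56846 * 100 = 18.498 %


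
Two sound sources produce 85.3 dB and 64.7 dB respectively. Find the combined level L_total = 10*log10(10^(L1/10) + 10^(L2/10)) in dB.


10^(85.3/10) = 3.38844e+08
10^(64.7/10) = 2.95121e+06
Sum = 3.38844e+08 + 2.95121e+06 = 3.41795e+08
L_total = 10*log10(3.41795e+08) = 85.338 dB


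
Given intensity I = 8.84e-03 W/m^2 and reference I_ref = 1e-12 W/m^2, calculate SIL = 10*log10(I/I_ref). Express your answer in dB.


I / I_ref = 8.84e-03 / 1e-12 = 8.84e+09
SIL = 10 * log10(8.84e+09) = 99.465 dB


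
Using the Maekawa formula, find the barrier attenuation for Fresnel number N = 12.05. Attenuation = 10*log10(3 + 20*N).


3 + 20*N = 3 + 20*12.05 = 244
Att = 10*log10(244) = 23.874 dB


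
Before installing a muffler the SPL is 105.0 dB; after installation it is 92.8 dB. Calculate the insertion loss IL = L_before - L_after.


Insertion loss = SPL without muffler - SPL with muffler
IL = 105.0 - 92.8 = 12.2 dB


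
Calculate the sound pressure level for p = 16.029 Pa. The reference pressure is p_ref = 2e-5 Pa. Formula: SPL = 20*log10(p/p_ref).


p / p_ref = 16.029 / 2e-5 = 801450
SPL = 20 * log10(801450) = 118.08 dB


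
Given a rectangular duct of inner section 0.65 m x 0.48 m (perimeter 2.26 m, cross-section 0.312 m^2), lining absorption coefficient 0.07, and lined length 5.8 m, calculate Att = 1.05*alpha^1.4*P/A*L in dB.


alpha^1.4 = 0.07^1.4 = 0.0241622
Attenuation rate = 1.05 * alpha^1.4 * P / A
= 1.05 * 0.0241622 * 2.26 / 0.312 = 0.183772 dB/m
Total Att = 0.183772 * 5.8 = 1.0659 dB


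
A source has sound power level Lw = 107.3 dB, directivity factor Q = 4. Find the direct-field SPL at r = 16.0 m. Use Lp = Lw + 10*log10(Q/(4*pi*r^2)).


4*pi*r^2 = 4*pi*16.0^2 = 3216.99 m^2
Q / (4*pi*r^2) = 4 / 3216.99 = 0.0012434
Lp = 107.3 + 10*log10(0.0012434) = 78.246 dB


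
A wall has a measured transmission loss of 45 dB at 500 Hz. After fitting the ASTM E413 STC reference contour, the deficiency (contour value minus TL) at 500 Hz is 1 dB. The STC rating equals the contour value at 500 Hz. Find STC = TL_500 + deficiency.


By ASTM E413, STC = value of the fitted reference contour at 500 Hz.
Contour value at 500 Hz = TL_500 + deficiency = 45 + 1 = 46
STC = 46


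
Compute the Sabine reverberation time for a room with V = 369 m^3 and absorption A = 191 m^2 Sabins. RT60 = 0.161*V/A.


RT60 = 0.161 * 369 / 191 = 0.31104 s


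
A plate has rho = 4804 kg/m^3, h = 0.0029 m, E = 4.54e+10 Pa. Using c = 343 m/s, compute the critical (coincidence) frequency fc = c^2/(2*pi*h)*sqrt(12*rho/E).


12*rho/E = 12*4804/4.54e+10 = 1.26978e-06
sqrt(12*rho/E) = sqrt(1.26978e-06) = 0.00112685
c^2/(2*pi*h) = 343^2/(2*pi*0.0029) = 6.4567e+06
fc = 6.4567e+06 * 0.00112685 = 7275.7 Hz


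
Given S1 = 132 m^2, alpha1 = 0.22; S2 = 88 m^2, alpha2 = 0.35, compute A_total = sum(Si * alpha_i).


132 * 0.22 = 29.04
88 * 0.35 = 30.8
A_total = 29.04 + 30.8 = 59.84 m^2


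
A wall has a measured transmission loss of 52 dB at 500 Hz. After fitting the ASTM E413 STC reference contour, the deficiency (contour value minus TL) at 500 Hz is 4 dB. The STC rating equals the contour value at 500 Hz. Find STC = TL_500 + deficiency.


By ASTM E413, STC = value of the fitted reference contour at 500 Hz.
Contour value at 500 Hz = TL_500 + deficiency = 52 + 4 = 56
STC = 56


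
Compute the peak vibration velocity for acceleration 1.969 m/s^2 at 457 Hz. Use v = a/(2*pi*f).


omega = 2*pi*f = 2*pi*457 = 2871.42 rad/s
v = a / omega = 1.969 / 2871.42 = 0.00068572 m/s
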